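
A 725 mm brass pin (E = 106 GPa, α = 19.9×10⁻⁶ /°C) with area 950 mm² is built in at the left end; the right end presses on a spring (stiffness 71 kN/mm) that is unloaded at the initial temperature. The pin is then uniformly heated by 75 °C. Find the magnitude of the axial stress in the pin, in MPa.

If the spring were absent the pin would lengthen by αΔT L = 19.9×10⁻⁶ × 75 × 725 = 1.082 mm.
Let P be the compressive force at the spring. The pin shortens elastically by PL/(AE) and the spring compresses by P/k; together these equal δ_free.
P [ L/(AE) + 1/k ] = δ_free → P [ 725/(950×106×10³) + 1/(71×10³) ] = 1.082.
P = 1.082 / 2.128×10⁻⁵ = 50840 N.
σ = P/A = 50840/950 = 53.51 MPa.

σ ≈ 53.5 MPa (compressive)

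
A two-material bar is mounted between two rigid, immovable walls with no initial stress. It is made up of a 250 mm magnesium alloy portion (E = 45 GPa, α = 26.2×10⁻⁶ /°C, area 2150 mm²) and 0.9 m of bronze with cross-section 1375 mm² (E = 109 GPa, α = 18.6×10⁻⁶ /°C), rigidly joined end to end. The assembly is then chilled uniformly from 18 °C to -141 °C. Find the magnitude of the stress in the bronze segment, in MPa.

If the supports were absent, the total length change would be Σ αᵢΔT Lᵢ = 26.2×10⁻⁶×159×250 + 18.6×10⁻⁶×159×900 = 3.703 mm.
The walls prevent any net length change, so an axial force P (same in every segment) develops. Compatibility: P · Σ Lᵢ/(AᵢEᵢ) = δ_free.
Σ Lᵢ/(AᵢEᵢ) = 250/(2150×45×10³) + 900/(1375×109×10³) = 8.589×10⁻⁶ mm/N.
P = 3.703 / 8.589×10⁻⁶ = 431100 N = 431.1 kN, tensile.
σ_{bronze} = P / A = 431100 / 1375 = 313.6 MPa.

σ ≈ 314 MPa (tensile)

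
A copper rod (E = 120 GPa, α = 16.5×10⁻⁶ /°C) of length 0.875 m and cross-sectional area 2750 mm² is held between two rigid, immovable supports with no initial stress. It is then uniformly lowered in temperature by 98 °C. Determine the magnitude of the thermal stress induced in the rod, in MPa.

Because both ends are immovable the net strain is zero, and the suppressed thermal strain is αΔT = 16.5×10⁻⁶ × 98 = 1617×10⁻⁶.
σ = EαΔT = 120×10³ × 16.5×10⁻⁶ × 98 = 194 MPa (tensile; the rod is trying to contract).

σ ≈ 194 MPa (tensile)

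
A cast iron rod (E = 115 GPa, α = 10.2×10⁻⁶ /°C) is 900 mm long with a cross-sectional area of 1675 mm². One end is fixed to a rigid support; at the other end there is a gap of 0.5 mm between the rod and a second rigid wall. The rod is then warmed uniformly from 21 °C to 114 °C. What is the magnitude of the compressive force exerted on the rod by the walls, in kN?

If the wall were absent the rod would grow by αΔT L = 10.2×10⁻⁶ × 93 × 900 = 0.8537 mm.
The gap closes (δ_free > 0.5 mm) and the wall then resists a further 0.8537 − 0.5 = 0.3537 mm of expansion.
So σ = E(δ_free − g)/L = 115×10³ × 0.3537/900 = 45.2 MPa.
P = σA = 45.2 × 1675 = 75.71 kN.

P ≈ 75.7 kN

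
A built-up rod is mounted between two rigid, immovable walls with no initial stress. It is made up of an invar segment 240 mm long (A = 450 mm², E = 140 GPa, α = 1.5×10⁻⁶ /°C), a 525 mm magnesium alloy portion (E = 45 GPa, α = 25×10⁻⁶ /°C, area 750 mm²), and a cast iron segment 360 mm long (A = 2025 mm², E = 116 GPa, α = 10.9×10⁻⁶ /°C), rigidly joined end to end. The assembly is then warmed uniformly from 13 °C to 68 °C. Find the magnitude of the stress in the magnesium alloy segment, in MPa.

If the supports were absent, the total length change would be Σ αᵢΔT Lᵢ = 1.5×10⁻⁶×55×240 + 25×10⁻⁶×55×525 + 10.9×10⁻⁶×55×360 = 0.9575 mm.
The rigid supports impose zero overall length change; the single axial force P common to all segments must satisfy P Σ Lᵢ/(AᵢEᵢ) = δ_free.
Σ Lᵢ/(AᵢEᵢ) = 240/(450×140×10³) + 525/(750×45×10³) + 360/(2025×116×10³) = 2.09×10⁻⁵ mm/N.
P = 0.9575 / 2.09×10⁻⁵ = 45820 N = 45.82 kN, compressive.
σ_{magnesium alloy} = P / A = 45820 / 750 = 61.09 MPa.

σ ≈ 61.1 MPa (compressive)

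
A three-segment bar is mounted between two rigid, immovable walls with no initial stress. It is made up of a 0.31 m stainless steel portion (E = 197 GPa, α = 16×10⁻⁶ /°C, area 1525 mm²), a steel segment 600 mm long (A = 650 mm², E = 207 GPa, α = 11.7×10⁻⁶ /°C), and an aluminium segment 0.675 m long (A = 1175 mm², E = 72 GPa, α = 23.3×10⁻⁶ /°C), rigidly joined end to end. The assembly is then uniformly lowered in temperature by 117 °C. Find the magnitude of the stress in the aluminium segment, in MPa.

σ ≈ 205 MPa (tensile)

With the walls removed the bar would change length by δ_free = Σ αᵢΔT Lᵢ = 16×10⁻⁶×117×310 + 11.7×10⁻⁶×117×600 + 23.3×10⁻⁶×117×675 = 3.242 mm.
Since the ends are fixed, an axial force P builds up, equal in every segment, with P · Σ Lᵢ/(AᵢEᵢ) = δ_free.
Σ Lᵢ/(AᵢEᵢ) = 310/(1525×197×10³) + 600/(650×207×10³) + 675/(1175×72×10³) = 1.347×10⁻⁵ mm/N.
So P = 3.242 / 1.347×10⁻⁵ = 240.7 kN, tensile.
σ_{aluminium} = P / A = 240700 / 1175 = 204.8 MPa.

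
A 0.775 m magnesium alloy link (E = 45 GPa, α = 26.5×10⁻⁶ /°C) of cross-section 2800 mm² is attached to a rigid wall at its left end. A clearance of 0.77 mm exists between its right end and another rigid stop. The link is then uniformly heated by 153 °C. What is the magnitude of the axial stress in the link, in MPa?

Unrestrained expansion: δ_free = αΔT L = 26.5×10⁻⁶ × 153 × 775 = 3.142 mm.
This exceeds the 0.77 mm gap, so the wall pushes back. The portion of expansion that must be recovered elastically is δ_free − gap = 3.142 − 0.77 = 2.372 mm.
So σ = E(δ_free − g)/L = 45×10³ × 2.372/775 = 137.7 MPa.

σ ≈ 138 MPa (compressive)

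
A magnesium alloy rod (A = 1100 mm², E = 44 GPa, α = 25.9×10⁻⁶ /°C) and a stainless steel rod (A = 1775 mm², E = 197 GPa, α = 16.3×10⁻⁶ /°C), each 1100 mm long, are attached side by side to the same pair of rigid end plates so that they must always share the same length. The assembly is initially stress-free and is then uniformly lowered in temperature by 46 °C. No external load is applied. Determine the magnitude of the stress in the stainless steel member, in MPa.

σ ≈ 10.6 MPa (compressive)

The magnesium alloy has the larger α, so on cooling it would change length more than the stainless steel if both were free. The rigid plates force a common final length, so the magnesium alloy is put into tension and the stainless steel into compression, with equal and opposite forces P (no external load).
Setting the final lengths equal and cancelling L: (α₁ − α₂)ΔT = P/(A₁E₁) + P/(A₂E₂).
|α₁ − α₂|·ΔT = 9.6×10⁻⁶ × 46 = 0.0004416.
1/(A₁E₁) + 1/(A₂E₂) = 1/(1100×44×10³) + 1/(1775×197×10³) = 2.352×10⁻⁸ N⁻¹.
P = 0.0004416 / 2.352×10⁻⁸ = 18770 N = 18.77 kN.
σ_{stainless steel} = P/A₂ = 18770/1775 = 10.58 MPa, compressive.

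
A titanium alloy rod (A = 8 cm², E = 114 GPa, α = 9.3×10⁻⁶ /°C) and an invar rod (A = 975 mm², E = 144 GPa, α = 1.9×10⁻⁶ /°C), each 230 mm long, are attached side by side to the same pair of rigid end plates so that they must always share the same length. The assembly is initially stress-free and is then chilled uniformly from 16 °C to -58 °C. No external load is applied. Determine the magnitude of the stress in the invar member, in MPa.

σ ≈ 31.1 MPa (compressive)

The titanium alloy has the larger α, so on cooling it would change length more than the invar if both were free. The rigid plates force a common final length, so the titanium alloy is put into tension and the invar into compression, with equal and opposite forces P (no external load).
Setting the final lengths equal and cancelling L: (α₁ − α₂)ΔT = P/(A₁E₁) + P/(A₂E₂).
|α₁ − α₂|·ΔT = 7.4×10⁻⁶ × 74 = 0.0005476.
1/(A₁E₁) + 1/(A₂E₂) = 1/(800×114×10³) + 1/(975×144×10³) = 1.809×10⁻⁸ N⁻¹.
So P = 0.0005476 / 1.809×10⁻⁸ = 30.28 kN.
σ_{invar} = P/A₂ = 30280/975 = 31.05 MPa, compressive.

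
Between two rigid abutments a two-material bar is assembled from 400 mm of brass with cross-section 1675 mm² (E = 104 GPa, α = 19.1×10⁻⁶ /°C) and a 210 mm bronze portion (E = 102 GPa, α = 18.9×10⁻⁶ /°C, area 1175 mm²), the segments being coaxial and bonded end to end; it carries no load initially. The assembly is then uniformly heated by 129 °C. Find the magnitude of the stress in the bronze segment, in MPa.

σ ≈ 315 MPa (compressive)

With the walls removed the bar would change length by δ_free = Σ αᵢΔT Lᵢ = 19.1×10⁻⁶×129×400 + 18.9×10⁻⁶×129×210 = 1.498 mm.
Since the ends are fixed, an axial force P builds up, equal in every segment, with P · Σ Lᵢ/(AᵢEᵢ) = δ_free.
Σ Lᵢ/(AᵢEᵢ) = 400/(1675×104×10³) + 210/(1175×102×10³) = 4.048×10⁻⁶ mm/N.
So P = 1.498 / 4.048×10⁻⁶ = 369.9 kN, compressive.
σ_{bronze} = P / A = 369900 / 1175 = 314.8 MPa.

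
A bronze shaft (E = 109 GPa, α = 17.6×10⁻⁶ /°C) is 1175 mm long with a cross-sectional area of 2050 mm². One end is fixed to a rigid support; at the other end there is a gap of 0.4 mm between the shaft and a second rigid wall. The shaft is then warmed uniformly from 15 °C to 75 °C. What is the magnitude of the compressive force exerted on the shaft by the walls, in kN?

P ≈ 160 kN

Free thermal elongation = αΔT L = 17.6×10⁻⁶ × 60 × 1175 = 1.241 mm.
This exceeds the 0.4 mm gap, so the wall pushes back. The portion of expansion that must be recovered elastically is δ_free − gap = 1.241 − 0.4 = 0.8408 mm.
Compatibility: PL/(AE) = 0.8408 mm, so σ = P/A = E × (0.8408/1175) = 78 MPa.
Force on the wall = σA = 78 × 2050 mm² = 159.9 kN.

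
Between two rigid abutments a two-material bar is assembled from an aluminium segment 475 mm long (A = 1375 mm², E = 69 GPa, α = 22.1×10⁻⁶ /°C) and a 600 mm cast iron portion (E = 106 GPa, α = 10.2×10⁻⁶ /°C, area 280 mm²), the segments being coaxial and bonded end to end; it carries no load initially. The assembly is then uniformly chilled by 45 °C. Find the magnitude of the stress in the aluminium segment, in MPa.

If the supports were absent, the total length change would be Σ αᵢΔT Lᵢ = 22.1×10⁻⁶×45×475 + 10.2×10⁻⁶×45×600 = 0.7478 mm.
The rigid supports impose zero overall length change; the single axial force P common to all segments must satisfy P Σ Lᵢ/(AᵢEᵢ) = δ_free.
Σ Lᵢ/(AᵢEᵢ) = 475/(1375×69×10³) + 600/(280×106×10³) = 2.522×10⁻⁵ mm/N.
P = 0.7478 / 2.522×10⁻⁵ = 29650 N = 29.65 kN, tensile.
σ_{aluminium} = P / A = 29650 / 1375 = 21.56 MPa.

σ ≈ 21.6 MPa (tensile)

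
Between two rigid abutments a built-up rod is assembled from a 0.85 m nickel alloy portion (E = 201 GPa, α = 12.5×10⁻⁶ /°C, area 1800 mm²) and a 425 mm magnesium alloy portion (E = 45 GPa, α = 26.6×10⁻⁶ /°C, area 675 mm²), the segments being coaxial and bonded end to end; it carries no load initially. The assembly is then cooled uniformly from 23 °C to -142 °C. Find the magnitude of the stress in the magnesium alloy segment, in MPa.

Free thermal contraction of the whole bar: Σ αᵢΔT Lᵢ = 12.5×10⁻⁶×165×850 + 26.6×10⁻⁶×165×425 = 3.618 mm.
The walls prevent any net length change, so an axial force P (same in every segment) develops. Compatibility: P · Σ Lᵢ/(AᵢEᵢ) = δ_free.
Σ Lᵢ/(AᵢEᵢ) = 850/(1800×201×10³) + 425/(675×45×10³) = 1.634×10⁻⁵ mm/N.
So P = 3.618 / 1.634×10⁻⁵ = 221.4 kN, tensile.
σ_{magnesium alloy} = P / A = 221400 / 675 = 328 MPa.

σ ≈ 328 MPa (tensile)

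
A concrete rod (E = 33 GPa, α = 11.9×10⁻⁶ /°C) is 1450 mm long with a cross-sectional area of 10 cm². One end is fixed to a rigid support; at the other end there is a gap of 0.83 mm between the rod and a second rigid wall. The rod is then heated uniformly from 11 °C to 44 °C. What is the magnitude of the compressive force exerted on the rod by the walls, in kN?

P ≈ 0 kN

Free thermal elongation = αΔT L = 11.9×10⁻⁶ × 33 × 1450 = 0.5694 mm.
Since δ_free = 0.569 mm is less than the 0.83 mm gap, the rod never touches the wall. No axial force develops.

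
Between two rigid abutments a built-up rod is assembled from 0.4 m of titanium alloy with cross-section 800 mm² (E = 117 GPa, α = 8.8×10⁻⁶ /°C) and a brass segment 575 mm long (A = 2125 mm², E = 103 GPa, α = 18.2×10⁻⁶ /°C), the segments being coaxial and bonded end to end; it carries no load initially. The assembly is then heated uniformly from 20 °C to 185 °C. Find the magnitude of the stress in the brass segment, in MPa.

Free thermal expansion of the whole bar: Σ αᵢΔT Lᵢ = 8.8×10⁻⁶×165×400 + 18.2×10⁻⁶×165×575 = 2.308 mm.
Since the ends are fixed, an axial force P builds up, equal in every segment, with P · Σ Lᵢ/(AᵢEᵢ) = δ_free.
Σ Lᵢ/(AᵢEᵢ) = 400/(800×117×10³) + 575/(2125×103×10³) = 6.901×10⁻⁶ mm/N.
P = 2.308 / 6.901×10⁻⁶ = 334400 N = 334.4 kN, compressive.
σ_{brass} = P / A = 334400 / 2125 = 157.4 MPa.

σ ≈ 157 MPa (compressive)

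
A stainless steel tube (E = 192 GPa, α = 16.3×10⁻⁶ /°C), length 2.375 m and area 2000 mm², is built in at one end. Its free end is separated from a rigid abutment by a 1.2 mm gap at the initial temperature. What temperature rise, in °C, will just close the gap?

Contact occurs when the free expansion equals the gap: αΔT L = 1.2 mm.
So ΔT = g/(αL) = 1.2/(16.3×10⁻⁶ × 2375) = 31 °C.

ΔT ≈ 31 °C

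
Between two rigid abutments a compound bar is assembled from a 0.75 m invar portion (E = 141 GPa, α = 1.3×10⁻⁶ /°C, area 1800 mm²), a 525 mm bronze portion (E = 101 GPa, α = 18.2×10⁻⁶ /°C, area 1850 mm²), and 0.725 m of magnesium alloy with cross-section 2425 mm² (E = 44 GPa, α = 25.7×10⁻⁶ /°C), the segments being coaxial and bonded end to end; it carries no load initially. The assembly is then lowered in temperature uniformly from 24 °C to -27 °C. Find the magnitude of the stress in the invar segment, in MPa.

Free thermal contraction of the whole bar: Σ αᵢΔT Lᵢ = 1.3×10⁻⁶×51×750 + 18.2×10⁻⁶×51×525 + 25.7×10⁻⁶×51×725 = 1.487 mm.
The rigid supports impose zero overall length change; the single axial force P common to all segments must satisfy P Σ Lᵢ/(AᵢEᵢ) = δ_free.
Σ Lᵢ/(AᵢEᵢ) = 750/(1800×141×10³) + 525/(1850×101×10³) + 725/(2425×44×10³) = 1.256×10⁻⁵ mm/N.
P = 1.487 / 1.256×10⁻⁵ = 118400 N = 118.4 kN, tensile.
σ_{invar} = P / A = 118400 / 1800 = 65.79 MPa.

σ ≈ 65.8 MPa (tensile)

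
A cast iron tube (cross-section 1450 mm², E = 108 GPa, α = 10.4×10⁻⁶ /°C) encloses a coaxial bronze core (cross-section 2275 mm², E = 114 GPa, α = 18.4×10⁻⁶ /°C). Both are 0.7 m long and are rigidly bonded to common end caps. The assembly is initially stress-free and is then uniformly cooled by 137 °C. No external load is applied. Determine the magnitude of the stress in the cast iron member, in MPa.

σ ≈ 73.8 MPa (compressive)

Equilibrium of a rigid end plate with no external load gives equal and opposite internal forces ±P in the two members. Since α_{bronze} > α_{cast iron}, cooling drives the bronze into tension and the cast iron into compression.
Compatibility of the two members (thermal + elastic change equal): (α₁ − α₂)ΔT = P·[1/(A₁E₁) + 1/(A₂E₂)].
|α₁ − α₂|·ΔT = 8×10⁻⁶ × 137 = 0.001096.
1/(A₁E₁) + 1/(A₂E₂) = 1/(1450×108×10³) + 1/(2275×114×10³) = 1.024×10⁻⁸ N⁻¹.
P = 0.001096 / 1.024×10⁻⁸ = 107000 N = 107 kN.
σ_{cast iron} = P/A₁ = 107000/1450 = 73.8 MPa, compressive.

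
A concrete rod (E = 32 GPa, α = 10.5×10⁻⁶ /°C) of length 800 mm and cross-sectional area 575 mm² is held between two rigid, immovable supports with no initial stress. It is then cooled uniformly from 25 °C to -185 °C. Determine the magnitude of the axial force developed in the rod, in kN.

P ≈ 40.6 kN (tensile)

The ends cannot move, so σ = EαΔT = 32×10³ × 10.5×10⁻⁶ × 210 = 70.56 MPa.
P = AEαΔT = 575 × 32×10³ × 10.5×10⁻⁶ × 210 = 40.57 kN (tensile).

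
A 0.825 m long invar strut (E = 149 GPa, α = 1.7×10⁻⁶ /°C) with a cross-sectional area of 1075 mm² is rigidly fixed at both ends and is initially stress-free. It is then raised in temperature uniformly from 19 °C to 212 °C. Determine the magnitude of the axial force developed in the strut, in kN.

The ends cannot move, so σ = EαΔT = 149×10³ × 1.7×10⁻⁶ × 193 = 48.89 MPa.
P = AEαΔT = 1075 × 149×10³ × 1.7×10⁻⁶ × 193 = 52.55 kN (compressive).

P ≈ 52.6 kN (compressive)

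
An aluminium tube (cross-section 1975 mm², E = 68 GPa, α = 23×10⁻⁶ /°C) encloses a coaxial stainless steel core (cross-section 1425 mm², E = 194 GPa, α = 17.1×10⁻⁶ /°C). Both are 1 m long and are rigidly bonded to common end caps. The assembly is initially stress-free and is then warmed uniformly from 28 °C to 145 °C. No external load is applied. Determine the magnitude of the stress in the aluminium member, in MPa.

The aluminium has the larger α, so on heating it would change length more than the stainless steel if both were free. The rigid plates force a common final length, so the aluminium is put into compression and the stainless steel into tension, with equal and opposite forces P (no external load).
Compatibility of the two members (thermal + elastic change equal): (α₁ − α₂)ΔT = P·[1/(A₁E₁) + 1/(A₂E₂)].
|α₁ − α₂|·ΔT = 5.9×10⁻⁶ × 117 = 0.0006903.
1/(A₁E₁) + 1/(A₂E₂) = 1/(1975×68×10³) + 1/(1425×194×10³) = 1.106×10⁻⁸ N⁻¹.
P = 0.0006903 / 1.106×10⁻⁸ = 62400 N = 62.4 kN.
σ_{aluminium} = P/A₁ = 62400/1975 = 31.59 MPa, compressive.

σ ≈ 31.6 MPa (compressive)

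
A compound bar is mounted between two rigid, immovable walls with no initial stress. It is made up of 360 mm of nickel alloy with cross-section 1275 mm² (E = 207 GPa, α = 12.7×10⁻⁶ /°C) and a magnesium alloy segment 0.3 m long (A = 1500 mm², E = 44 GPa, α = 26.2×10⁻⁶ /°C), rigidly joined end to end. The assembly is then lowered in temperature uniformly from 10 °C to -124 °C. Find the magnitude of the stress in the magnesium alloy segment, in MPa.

σ ≈ 188 MPa (tensile)

With the walls removed the bar would change length by δ_free = Σ αᵢΔT Lᵢ = 12.7×10⁻⁶×134×360 + 26.2×10⁻⁶×134×300 = 1.666 mm.
The walls prevent any net length change, so an axial force P (same in every segment) develops. Compatibility: P · Σ Lᵢ/(AᵢEᵢ) = δ_free.
Σ Lᵢ/(AᵢEᵢ) = 360/(1275×207×10³) + 300/(1500×44×10³) = 5.909×10⁻⁶ mm/N.
Hence P = δ_free / Σ(L/AE) = 1.666/5.909×10⁻⁶ = 281.9 kN (tensile).
σ_{magnesium alloy} = P / A = 281900 / 1500 = 187.9 MPa.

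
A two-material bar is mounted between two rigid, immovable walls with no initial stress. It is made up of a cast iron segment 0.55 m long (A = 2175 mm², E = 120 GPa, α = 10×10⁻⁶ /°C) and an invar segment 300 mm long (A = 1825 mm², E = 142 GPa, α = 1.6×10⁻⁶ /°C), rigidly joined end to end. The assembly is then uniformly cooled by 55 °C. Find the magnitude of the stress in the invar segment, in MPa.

Free thermal contraction of the whole bar: Σ αᵢΔT Lᵢ = 10×10⁻⁶×55×550 + 1.6×10⁻⁶×55×300 = 0.3289 mm.
The walls prevent any net length change, so an axial force P (same in every segment) develops. Compatibility: P · Σ Lᵢ/(AᵢEᵢ) = δ_free.
The series flexibility is Σ Lᵢ/(AᵢEᵢ) = 550/(2175×120×10³) + 300/(1825×142×10³) = 3.265×10⁻⁶ mm/N.
Hence P = δ_free / Σ(L/AE) = 0.3289/3.265×10⁻⁶ = 100.7 kN (tensile).
σ_{invar} = P / A = 100700 / 1825 = 55.2 MPa.

σ ≈ 55.2 MPa (tensile)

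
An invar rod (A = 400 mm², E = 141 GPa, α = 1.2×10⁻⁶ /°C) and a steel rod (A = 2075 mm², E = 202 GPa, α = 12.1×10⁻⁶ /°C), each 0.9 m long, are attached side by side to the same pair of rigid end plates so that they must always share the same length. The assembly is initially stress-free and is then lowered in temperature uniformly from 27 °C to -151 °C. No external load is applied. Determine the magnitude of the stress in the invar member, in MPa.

σ ≈ 241 MPa (compressive)

Equilibrium of a rigid end plate with no external load gives equal and opposite internal forces ±P in the two members. Since α_{steel} > α_{invar}, cooling drives the steel into tension and the invar into compression.
Equating the net (thermal + elastic) strains gives |α₁ − α₂|·ΔT = P·[1/(A₁E₁) + 1/(A₂E₂)].
|α₁ − α₂|·ΔT = 10.9×10⁻⁶ × 178 = 0.00194.
1/(A₁E₁) + 1/(A₂E₂) = 1/(400×141×10³) + 1/(2075×202×10³) = 2.012×10⁻⁸ N⁻¹.
P = 0.00194 / 2.012×10⁻⁸ = 96450 N = 96.45 kN.
σ_{invar} = P/A₁ = 96450/400 = 241.1 MPa, compressive.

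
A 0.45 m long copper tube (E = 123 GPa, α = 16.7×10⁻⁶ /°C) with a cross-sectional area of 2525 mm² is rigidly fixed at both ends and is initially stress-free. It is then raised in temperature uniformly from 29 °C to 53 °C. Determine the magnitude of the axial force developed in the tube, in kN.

The ends cannot move, so σ = EαΔT = 123×10³ × 16.7×10⁻⁶ × 24 = 49.3 MPa.
Then P = σA = 49.3 × 2525 mm² = 124.5 kN, compressive.

P ≈ 124 kN (compressive)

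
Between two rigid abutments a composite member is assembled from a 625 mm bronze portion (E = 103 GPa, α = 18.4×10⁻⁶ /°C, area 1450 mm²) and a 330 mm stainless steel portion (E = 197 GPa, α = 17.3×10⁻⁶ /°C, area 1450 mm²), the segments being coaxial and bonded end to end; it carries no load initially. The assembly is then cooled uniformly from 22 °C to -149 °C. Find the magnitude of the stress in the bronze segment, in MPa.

Free thermal contraction of the whole bar: Σ αᵢΔT Lᵢ = 18.4×10⁻⁶×171×625 + 17.3×10⁻⁶×171×330 = 2.943 mm.
Since the ends are fixed, an axial force P builds up, equal in every segment, with P · Σ Lᵢ/(AᵢEᵢ) = δ_free.
Σ Lᵢ/(AᵢEᵢ) = 625/(1450×103×10³) + 330/(1450×197×10³) = 5.34×10⁻⁶ mm/N.
So P = 2.943 / 5.34×10⁻⁶ = 551.1 kN, tensile.
σ_{bronze} = P / A = 551100 / 1450 = 380 MPa.

σ ≈ 380 MPa (tensile)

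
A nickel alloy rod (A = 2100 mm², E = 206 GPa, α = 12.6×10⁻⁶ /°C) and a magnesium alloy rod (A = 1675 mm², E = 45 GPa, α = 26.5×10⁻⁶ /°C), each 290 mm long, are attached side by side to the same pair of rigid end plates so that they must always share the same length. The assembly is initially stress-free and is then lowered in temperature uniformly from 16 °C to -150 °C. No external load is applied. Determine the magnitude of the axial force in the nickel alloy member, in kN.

The magnesium alloy has the larger α, so on cooling it would change length more than the nickel alloy if both were free. The rigid plates force a common final length, so the magnesium alloy is put into tension and the nickel alloy into compression, with equal and opposite forces P (no external load).
Setting the final lengths equal and cancelling L: (α₁ − α₂)ΔT = P/(A₁E₁) + P/(A₂E₂).
|α₁ − α₂|·ΔT = 13.9×10⁻⁶ × 166 = 0.002307.
1/(A₁E₁) + 1/(A₂E₂) = 1/(2100×206×10³) + 1/(1675×45×10³) = 1.558×10⁻⁸ N⁻¹.
P = 0.002307 / 1.558×10⁻⁸ = 148100 N = 148.1 kN.

P ≈ 148 kN (compressive in the nickel alloy)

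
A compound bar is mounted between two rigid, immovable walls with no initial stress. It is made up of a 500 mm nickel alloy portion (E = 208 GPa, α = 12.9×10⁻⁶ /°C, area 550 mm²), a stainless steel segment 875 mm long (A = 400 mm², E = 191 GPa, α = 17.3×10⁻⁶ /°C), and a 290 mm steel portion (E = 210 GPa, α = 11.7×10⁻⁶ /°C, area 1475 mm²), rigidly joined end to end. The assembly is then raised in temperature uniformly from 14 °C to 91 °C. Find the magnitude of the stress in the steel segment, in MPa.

σ ≈ 77.8 MPa (compressive)

Free thermal expansion of the whole bar: Σ αᵢΔT Lᵢ = 12.9×10⁻⁶×77×500 + 17.3×10⁻⁶×77×875 + 11.7×10⁻⁶×77×290 = 1.923 mm.
The walls prevent any net length change, so an axial force P (same in every segment) develops. Compatibility: P · Σ Lᵢ/(AᵢEᵢ) = δ_free.
The series flexibility is Σ Lᵢ/(AᵢEᵢ) = 500/(550×208×10³) + 875/(400×191×10³) + 290/(1475×210×10³) = 1.676×10⁻⁵ mm/N.
So P = 1.923 / 1.676×10⁻⁵ = 114.8 kN, compressive.
σ_{steel} = P / A = 114800 / 1475 = 77.81 MPa.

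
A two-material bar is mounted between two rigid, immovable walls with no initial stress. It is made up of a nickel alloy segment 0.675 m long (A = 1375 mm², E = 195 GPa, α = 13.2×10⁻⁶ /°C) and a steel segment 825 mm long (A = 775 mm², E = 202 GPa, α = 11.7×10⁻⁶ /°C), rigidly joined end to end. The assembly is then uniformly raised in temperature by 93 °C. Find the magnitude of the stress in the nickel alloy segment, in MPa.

With the walls removed the bar would change length by δ_free = Σ αᵢΔT Lᵢ = 13.2×10⁻⁶×93×675 + 11.7×10⁻⁶×93×825 = 1.726 mm.
The rigid supports impose zero overall length change; the single axial force P common to all segments must satisfy P Σ Lᵢ/(AᵢEᵢ) = δ_free.
Σ Lᵢ/(AᵢEᵢ) = 675/(1375×195×10³) + 825/(775×202×10³) = 7.787×10⁻⁶ mm/N.
So P = 1.726 / 7.787×10⁻⁶ = 221.7 kN, compressive.
σ_{nickel alloy} = P / A = 221700 / 1375 = 161.2 MPa.

σ ≈ 161 MPa (compressive)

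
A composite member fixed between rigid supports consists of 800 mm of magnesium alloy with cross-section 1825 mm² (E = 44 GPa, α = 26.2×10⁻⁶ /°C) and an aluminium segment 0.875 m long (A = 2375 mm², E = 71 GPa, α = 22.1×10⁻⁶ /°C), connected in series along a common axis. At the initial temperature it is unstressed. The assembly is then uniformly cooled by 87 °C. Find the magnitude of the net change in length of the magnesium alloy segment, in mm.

|ΔL| ≈ 0.482 mm

With the walls removed the bar would change length by δ_free = Σ αᵢΔT Lᵢ = 26.2×10⁻⁶×87×800 + 22.1×10⁻⁶×87×875 = 3.506 mm.
Since the ends are fixed, an axial force P builds up, equal in every segment, with P · Σ Lᵢ/(AᵢEᵢ) = δ_free.
Σ Lᵢ/(AᵢEᵢ) = 800/(1825×44×10³) + 875/(2375×71×10³) = 1.515×10⁻⁵ mm/N.
So P = 3.506 / 1.515×10⁻⁵ = 231.4 kN, tensile.
For the magnesium alloy segment, free thermal change = 26.2×10⁻⁶×87×800 = 1.824 mm and elastic change from P = 231400×800/(1825×44×10³) = 2.305 mm; these oppose, so the net change is 0.482 mm (segment lengthens).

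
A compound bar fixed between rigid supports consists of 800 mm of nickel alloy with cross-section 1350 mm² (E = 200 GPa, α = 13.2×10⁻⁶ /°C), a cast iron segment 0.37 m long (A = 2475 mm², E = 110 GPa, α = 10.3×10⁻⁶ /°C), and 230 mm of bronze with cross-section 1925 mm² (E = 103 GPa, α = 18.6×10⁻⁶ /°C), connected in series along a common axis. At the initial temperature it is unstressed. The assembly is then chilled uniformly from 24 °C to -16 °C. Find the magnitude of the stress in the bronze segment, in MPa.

If the supports were absent, the total length change would be Σ αᵢΔT Lᵢ = 13.2×10⁻⁶×40×800 + 10.3×10⁻⁶×40×370 + 18.6×10⁻⁶×40×230 = 0.746 mm.
The rigid supports impose zero overall length change; the single axial force P common to all segments must satisfy P Σ Lᵢ/(AᵢEᵢ) = δ_free.
The series flexibility is Σ Lᵢ/(AᵢEᵢ) = 800/(1350×200×10³) + 370/(2475×110×10³) + 230/(1925×103×10³) = 5.482×10⁻⁶ mm/N.
P = 0.746 / 5.482×10⁻⁶ = 136100 N = 136.1 kN, tensile.
σ_{bronze} = P / A = 136100 / 1925 = 70.69 MPa.

σ ≈ 70.7 MPa (tensile)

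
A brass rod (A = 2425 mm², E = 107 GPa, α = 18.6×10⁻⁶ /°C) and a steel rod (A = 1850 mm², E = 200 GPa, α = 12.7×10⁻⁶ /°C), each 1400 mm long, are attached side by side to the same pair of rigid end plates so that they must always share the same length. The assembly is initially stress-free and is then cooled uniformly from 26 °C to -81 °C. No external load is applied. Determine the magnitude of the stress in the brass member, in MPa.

σ ≈ 39.7 MPa (tensile)

Equilibrium of a rigid end plate with no external load gives equal and opposite internal forces ±P in the two members. Since α_{brass} > α_{steel}, cooling drives the brass into tension and the steel into compression.
Setting the final lengths equal and cancelling L: (α₁ − α₂)ΔT = P/(A₁E₁) + P/(A₂E₂).
|α₁ − α₂|·ΔT = 5.9×10⁻⁶ × 107 = 0.0006313.
1/(A₁E₁) + 1/(A₂E₂) = 1/(2425×107×10³) + 1/(1850×200×10³) = 6.557×10⁻⁹ N⁻¹.
So P = 0.0006313 / 6.557×10⁻⁹ = 96.28 kN.
σ_{brass} = P/A₁ = 96280/2425 = 39.7 MPa, tensile.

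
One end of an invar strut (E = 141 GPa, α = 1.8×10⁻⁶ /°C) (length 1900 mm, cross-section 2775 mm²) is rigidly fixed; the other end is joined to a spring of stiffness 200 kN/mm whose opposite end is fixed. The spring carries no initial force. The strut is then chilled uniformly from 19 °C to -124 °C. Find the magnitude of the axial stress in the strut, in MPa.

If the spring were absent the strut would shorten by αΔT L = 1.8×10⁻⁶ × 143 × 1900 = 0.4891 mm.
Let P be the tensile force in the spring. The strut extends elastically by PL/(AE) and the spring stretches by P/k; together these equal δ_free.
So P = δ_free / [L/(AE) + 1/k] = 0.4891 / [ 1900/(2775×141×10³) + 1/(200×10³) ].
P = 0.4891 / 9.856×10⁻⁶ = 49620 N.
σ = P/A = 49620/2775 = 17.88 MPa.

σ ≈ 17.9 MPa (tensile)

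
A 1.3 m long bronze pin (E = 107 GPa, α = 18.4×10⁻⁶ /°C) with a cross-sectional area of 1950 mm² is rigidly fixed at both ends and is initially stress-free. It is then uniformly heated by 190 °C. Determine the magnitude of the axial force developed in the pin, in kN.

Full restraint means ε = 0, so the stress is σ = EαΔT = 107×10³ × 18.4×10⁻⁶ × 190 = 374.1 MPa.
Axial force P = σA = 374.1 × 1950 = 729400 N = 729.4 kN, compressive.

P ≈ 729 kN (compressive)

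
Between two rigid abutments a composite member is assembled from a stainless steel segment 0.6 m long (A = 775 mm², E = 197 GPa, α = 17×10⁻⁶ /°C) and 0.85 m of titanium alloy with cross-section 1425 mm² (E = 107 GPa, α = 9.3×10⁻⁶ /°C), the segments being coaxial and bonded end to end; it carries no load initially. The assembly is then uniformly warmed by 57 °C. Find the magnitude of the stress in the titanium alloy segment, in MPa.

σ ≈ 76.2 MPa (compressive)

If the supports were absent, the total length change would be Σ αᵢΔT Lᵢ = 17×10⁻⁶×57×600 + 9.3×10⁻⁶×57×850 = 1.032 mm.
The rigid supports impose zero overall length change; the single axial force P common to all segments must satisfy P Σ Lᵢ/(AᵢEᵢ) = δ_free.
The series flexibility is Σ Lᵢ/(AᵢEᵢ) = 600/(775×197×10³) + 850/(1425×107×10³) = 9.505×10⁻⁶ mm/N.
So P = 1.032 / 9.505×10⁻⁶ = 108.6 kN, compressive.
σ_{titanium alloy} = P / A = 108600 / 1425 = 76.19 MPa.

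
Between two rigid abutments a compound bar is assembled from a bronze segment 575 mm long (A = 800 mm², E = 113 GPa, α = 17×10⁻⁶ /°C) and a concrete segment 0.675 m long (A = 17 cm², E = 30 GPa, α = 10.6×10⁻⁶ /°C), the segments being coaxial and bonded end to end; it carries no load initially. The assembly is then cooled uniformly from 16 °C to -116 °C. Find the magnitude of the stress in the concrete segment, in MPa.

σ ≈ 67.1 MPa (tensile)

Free thermal contraction of the whole bar: Σ αᵢΔT Lᵢ = 17×10⁻⁶×132×575 + 10.6×10⁻⁶×132×675 = 2.235 mm.
The rigid supports impose zero overall length change; the single axial force P common to all segments must satisfy P Σ Lᵢ/(AᵢEᵢ) = δ_free.
Σ Lᵢ/(AᵢEᵢ) = 575/(800×113×10³) + 675/(1700×30×10³) = 1.96×10⁻⁵ mm/N.
P = 2.235 / 1.96×10⁻⁵ = 114000 N = 114 kN, tensile.
σ_{concrete} = P / A = 114000 / 1700 = 67.08 MPa.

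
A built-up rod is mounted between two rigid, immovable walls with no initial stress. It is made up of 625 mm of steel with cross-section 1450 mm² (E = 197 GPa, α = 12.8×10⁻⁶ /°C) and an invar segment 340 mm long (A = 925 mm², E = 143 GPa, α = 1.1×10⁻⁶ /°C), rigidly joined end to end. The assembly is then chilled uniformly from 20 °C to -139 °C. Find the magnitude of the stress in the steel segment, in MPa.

σ ≈ 193 MPa (tensile)

With the walls removed the bar would change length by δ_free = Σ αᵢΔT Lᵢ = 12.8×10⁻⁶×159×625 + 1.1×10⁻⁶×159×340 = 1.331 mm.
The walls prevent any net length change, so an axial force P (same in every segment) develops. Compatibility: P · Σ Lᵢ/(AᵢEᵢ) = δ_free.
The series flexibility is Σ Lᵢ/(AᵢEᵢ) = 625/(1450×197×10³) + 340/(925×143×10³) = 4.758×10⁻⁶ mm/N.
Hence P = δ_free / Σ(L/AE) = 1.331/4.758×10⁻⁶ = 279.8 kN (tensile).
σ_{steel} = P / A = 279800 / 1450 = 193 MPa.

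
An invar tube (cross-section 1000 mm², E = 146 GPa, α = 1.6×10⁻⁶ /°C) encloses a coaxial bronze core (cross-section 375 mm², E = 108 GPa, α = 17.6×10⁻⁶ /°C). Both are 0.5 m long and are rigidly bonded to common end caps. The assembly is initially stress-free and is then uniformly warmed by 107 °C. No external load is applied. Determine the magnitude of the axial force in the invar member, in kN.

P ≈ 54.3 kN (tensile in the invar)

The bronze has the larger α, so on heating it would change length more than the invar if both were free. The rigid plates force a common final length, so the bronze is put into compression and the invar into tension, with equal and opposite forces P (no external load).
Setting the final lengths equal and cancelling L: (α₁ − α₂)ΔT = P/(A₁E₁) + P/(A₂E₂).
|α₁ − α₂|·ΔT = 16×10⁻⁶ × 107 = 0.001712.
1/(A₁E₁) + 1/(A₂E₂) = 1/(1000×146×10³) + 1/(375×108×10³) = 3.154×10⁻⁸ N⁻¹.
So P = 0.001712 / 3.154×10⁻⁸ = 54.28 kN.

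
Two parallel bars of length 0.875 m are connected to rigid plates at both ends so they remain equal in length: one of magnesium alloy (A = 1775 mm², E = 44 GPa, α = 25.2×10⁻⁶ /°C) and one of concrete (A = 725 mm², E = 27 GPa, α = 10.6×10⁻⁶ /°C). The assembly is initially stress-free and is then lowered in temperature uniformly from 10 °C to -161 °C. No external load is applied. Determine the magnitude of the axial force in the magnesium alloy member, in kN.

P ≈ 39.1 kN (tensile in the magnesium alloy)

Both members must finish at the same length. With the larger α, the magnesium alloy tends to over-contract; the plates restrain it, putting the magnesium alloy in tension and the concrete in compression. With no external load the two internal forces are equal and opposite, magnitude P.
Setting the final lengths equal and cancelling L: (α₁ − α₂)ΔT = P/(A₁E₁) + P/(A₂E₂).
|α₁ − α₂|·ΔT = 14.6×10⁻⁶ × 171 = 0.002497.
1/(A₁E₁) + 1/(A₂E₂) = 1/(1775×44×10³) + 1/(725×27×10³) = 6.389×10⁻⁸ N⁻¹.
P = 0.002497 / 6.389×10⁻⁸ = 39080 N = 39.08 kN.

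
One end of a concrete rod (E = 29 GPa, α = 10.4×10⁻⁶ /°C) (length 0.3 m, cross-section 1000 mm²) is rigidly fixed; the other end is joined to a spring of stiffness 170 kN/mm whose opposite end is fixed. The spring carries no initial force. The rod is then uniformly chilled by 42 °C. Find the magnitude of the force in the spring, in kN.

Free thermal contraction: δ_free = αΔT L = 10.4×10⁻⁶ × 42 × 300 = 0.131 mm.
With a force P in the spring, the elastic change of the rod is PL/(AE) and that of the spring is P/k; compatibility requires their sum to equal δ_free.
So P = δ_free / [L/(AE) + 1/k] = 0.131 / [ 300/(1000×29×10³) + 1/(170×10³) ].
P = 0.131 / 1.623×10⁻⁵ = 8075 N.

P ≈ 8.08 kN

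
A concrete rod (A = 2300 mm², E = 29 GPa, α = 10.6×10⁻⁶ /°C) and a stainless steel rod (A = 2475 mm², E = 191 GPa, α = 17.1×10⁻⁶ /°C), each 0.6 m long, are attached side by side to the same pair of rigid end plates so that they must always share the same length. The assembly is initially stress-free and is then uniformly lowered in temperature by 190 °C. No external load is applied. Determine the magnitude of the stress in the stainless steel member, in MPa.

σ ≈ 29.2 MPa (tensile)

The stainless steel has the larger α, so on cooling it would change length more than the concrete if both were free. The rigid plates force a common final length, so the stainless steel is put into tension and the concrete into compression, with equal and opposite forces P (no external load).
Equating the net (thermal + elastic) strains gives |α₁ − α₂|·ΔT = P·[1/(A₁E₁) + 1/(A₂E₂)].
|α₁ − α₂|·ΔT = 6.5×10⁻⁶ × 190 = 0.001235.
1/(A₁E₁) + 1/(A₂E₂) = 1/(2300×29×10³) + 1/(2475×191×10³) = 1.711×10⁻⁸ N⁻¹.
So P = 0.001235 / 1.711×10⁻⁸ = 72.19 kN.
σ_{stainless steel} = P/A₂ = 72190/2475 = 29.17 MPa, tensile.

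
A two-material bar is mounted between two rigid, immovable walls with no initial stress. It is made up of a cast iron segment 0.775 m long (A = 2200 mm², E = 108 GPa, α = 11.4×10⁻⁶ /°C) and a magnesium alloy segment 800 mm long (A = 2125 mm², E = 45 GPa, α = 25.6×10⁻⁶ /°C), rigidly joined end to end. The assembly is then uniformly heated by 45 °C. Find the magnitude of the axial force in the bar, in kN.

With the walls removed the bar would change length by δ_free = Σ αᵢΔT Lᵢ = 11.4×10⁻⁶×45×775 + 25.6×10⁻⁶×45×800 = 1.319 mm.
The walls prevent any net length change, so an axial force P (same in every segment) develops. Compatibility: P · Σ Lᵢ/(AᵢEᵢ) = δ_free.
The series flexibility is Σ Lᵢ/(AᵢEᵢ) = 775/(2200×108×10³) + 800/(2125×45×10³) = 1.163×10⁻⁵ mm/N.
Hence P = δ_free / Σ(L/AE) = 1.319/1.163×10⁻⁵ = 113.5 kN (compressive).

P ≈ 113 kN (compressive)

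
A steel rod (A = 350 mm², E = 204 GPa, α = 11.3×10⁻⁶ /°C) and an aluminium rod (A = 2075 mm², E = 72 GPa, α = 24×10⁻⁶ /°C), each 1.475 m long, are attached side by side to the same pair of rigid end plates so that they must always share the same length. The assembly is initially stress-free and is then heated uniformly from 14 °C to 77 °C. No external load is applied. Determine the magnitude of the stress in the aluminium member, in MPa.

Equilibrium of a rigid end plate with no external load gives equal and opposite internal forces ±P in the two members. Since α_{aluminium} > α_{steel}, heating drives the aluminium into compression and the steel into tension.
Compatibility of the two members (thermal + elastic change equal): (α₁ − α₂)ΔT = P·[1/(A₁E₁) + 1/(A₂E₂)].
|α₁ − α₂|·ΔT = 12.7×10⁻⁶ × 63 = 0.0008001.
1/(A₁E₁) + 1/(A₂E₂) = 1/(350×204×10³) + 1/(2075×72×10³) = 2.07×10⁻⁸ N⁻¹.
P = 0.0008001 / 2.07×10⁻⁸ = 38650 N = 38.65 kN.
σ_{aluminium} = P/A₂ = 38650/2075 = 18.63 MPa, compressive.

σ ≈ 18.6 MPa (compressive)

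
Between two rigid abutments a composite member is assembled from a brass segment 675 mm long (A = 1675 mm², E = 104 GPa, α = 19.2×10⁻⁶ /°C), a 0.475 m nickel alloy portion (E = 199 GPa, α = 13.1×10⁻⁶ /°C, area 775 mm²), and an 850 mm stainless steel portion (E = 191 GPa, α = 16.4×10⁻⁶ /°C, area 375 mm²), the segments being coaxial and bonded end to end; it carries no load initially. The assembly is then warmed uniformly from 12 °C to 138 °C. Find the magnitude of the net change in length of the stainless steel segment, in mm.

|ΔL| ≈ 0.875 mm

With the walls removed the bar would change length by δ_free = Σ αᵢΔT Lᵢ = 19.2×10⁻⁶×126×675 + 13.1×10⁻⁶×126×475 + 16.4×10⁻⁶×126×850 = 4.173 mm.
The rigid supports impose zero overall length change; the single axial force P common to all segments must satisfy P Σ Lᵢ/(AᵢEᵢ) = δ_free.
The series flexibility is Σ Lᵢ/(AᵢEᵢ) = 675/(1675×104×10³) + 475/(775×199×10³) + 850/(375×191×10³) = 1.882×10⁻⁵ mm/N.
So P = 4.173 / 1.882×10⁻⁵ = 221.7 kN, compressive.
For the stainless steel segment, free thermal change = 16.4×10⁻⁶×126×850 = 1.756 mm and elastic change from P = 221700×850/(375×191×10³) = 2.631 mm; these oppose, so the net change is 0.875 mm (segment shortens).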